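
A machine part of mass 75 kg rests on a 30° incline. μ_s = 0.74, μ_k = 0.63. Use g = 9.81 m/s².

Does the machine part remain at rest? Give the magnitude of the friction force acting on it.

N = m g cos θ = 637 N.
Down-slope weight component: m g sin θ = 368 N.
μ_s N = 472 N.
368 ≤ 472 N, so it stays put; friction = 368 N.

f ≈ 368 N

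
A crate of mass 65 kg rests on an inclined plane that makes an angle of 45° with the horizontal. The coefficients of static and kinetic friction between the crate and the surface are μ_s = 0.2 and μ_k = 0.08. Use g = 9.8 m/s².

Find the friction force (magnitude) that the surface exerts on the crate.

f ≈ 36 N (up the incline)

Normal force: N = m g cos θ = 65 × 9.8 × cos 45° = 450.4 N.
Along the slope the weight component is m g sin θ = 450.4 N; friction must supply exactly this, acting up-slope.
The static-friction ceiling is μ_s N = 0.2 × 450.4 = 90.09 N.
|450.4| exceeds 90.09 N, so the crate slips down-slope; friction is kinetic, f = μ_k N = 0.08×450.4 = 36 N.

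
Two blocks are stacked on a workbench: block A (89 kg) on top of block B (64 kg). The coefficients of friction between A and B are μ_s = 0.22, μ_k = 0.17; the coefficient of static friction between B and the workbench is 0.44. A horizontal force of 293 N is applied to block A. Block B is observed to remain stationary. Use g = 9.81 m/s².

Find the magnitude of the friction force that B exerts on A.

f ≈ 148 N

Between the blocks, N₁ = m_A g = 873.1 N.
Maximum static friction on A from B: μ_s N₁ = 0.22×873.1 = 192.1 N.
Since P = 293 N > 192.1 N, A slides on B; the A–B friction is kinetic: f₁ = μ_k N₁ = 0.17×873.1 = 148 N.
B experiences an equal 148 N forward from A (third law). B is in equilibrium, so the floor supplies f₂ = 148 N of static friction (limit μ_s(m_A+m_B)g = 660.4 N, not exceeded).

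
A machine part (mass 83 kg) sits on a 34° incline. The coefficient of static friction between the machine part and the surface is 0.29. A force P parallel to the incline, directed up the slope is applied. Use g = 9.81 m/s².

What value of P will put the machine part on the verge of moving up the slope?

At impending motion up the slope, friction acts down-slope at its limit: f = μ_s N.
P is parallel to the surface, so N = m g cos θ = 675 N.
Along the incline: P = m g sin θ + μ_s N = 455 + 0.29×675 = 651 N.

P ≈ 651 N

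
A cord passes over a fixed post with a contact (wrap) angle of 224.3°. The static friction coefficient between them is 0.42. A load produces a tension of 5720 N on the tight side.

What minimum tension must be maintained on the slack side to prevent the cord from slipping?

Capstan equation at impending slip: T_tight/T_slack = e^{μβ}.
β = 224.3° = 3.915 rad; e^{μβ} = e^{0.42×3.915} = 5.177.
T_slack = T_tight / e^{μβ} = 5720 / 5.177 = 1100 N.

T_min ≈ 1100 N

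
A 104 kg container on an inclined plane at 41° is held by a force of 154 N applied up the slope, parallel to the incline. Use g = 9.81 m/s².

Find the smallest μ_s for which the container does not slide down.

μ_s,min ≈ 0.669

N = m g cos θ = 770 N.
Friction must make up the shortfall along the incline: f = m g sin θ − P = 669.3 − 154 = 515.3 N.
At the threshold f = μ_s N, so μ_s,min = 515.3/770 = 0.669.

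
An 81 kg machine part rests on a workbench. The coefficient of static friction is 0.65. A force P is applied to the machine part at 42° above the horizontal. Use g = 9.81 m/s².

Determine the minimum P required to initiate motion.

N = m g − P sin α (the pull lifts the machine part).
At impending slip, P cos α = μ_s N = μ_s (m g − P sin α).
Solving: P (cos α + μ_s sin α) = μ_s m g → P = 0.65×795/(cos 42° + 0.65 sin 42°) = 516/1.178 = 438 N.

P ≈ 438 N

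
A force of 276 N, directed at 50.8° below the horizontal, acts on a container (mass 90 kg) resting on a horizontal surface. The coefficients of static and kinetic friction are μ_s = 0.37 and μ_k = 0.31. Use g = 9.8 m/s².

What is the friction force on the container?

f ≈ 174 N

Vertical equilibrium gives N = m g + P sin α = 1096 N.
Horizontally, friction must balance P cos α = 174.4 N.
The static-friction limit is μ_s N = 405.5 N.
Since 174.4 N does not exceed the limit, the container stays at rest and f = 174 N.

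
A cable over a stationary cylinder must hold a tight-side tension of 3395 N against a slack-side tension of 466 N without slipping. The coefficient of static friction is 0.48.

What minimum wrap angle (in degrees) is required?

β_min ≈ 237°

T₂/T₁ = e^{μβ} → β = ln(T₂/T₁)/μ.
β = ln(3395/466)/0.48 = 1.986/0.48 = 4.137 rad.
In degrees: β = 4.137 × 180/π = 237°.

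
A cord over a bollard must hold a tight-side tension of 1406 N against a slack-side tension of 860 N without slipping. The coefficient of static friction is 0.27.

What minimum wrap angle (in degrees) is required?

T₂/T₁ = e^{μβ} → β = ln(T₂/T₁)/μ.
β = ln(1406/860)/0.27 = 0.4916/0.27 = 1.821 rad.
In degrees: β = 1.821 × 180/π = 104°.

β_min ≈ 104°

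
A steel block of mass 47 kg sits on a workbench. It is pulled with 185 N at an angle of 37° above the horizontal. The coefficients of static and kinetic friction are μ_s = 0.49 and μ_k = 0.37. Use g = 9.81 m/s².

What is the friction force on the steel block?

f ≈ 148 N

N = m g − P sin α = 461.1 − 185×sin 37° = 349.7 N.
Horizontally, friction must balance P cos α = 147.7 N.
μ_s N = 0.49 × 349.7 = 171.4 N.
147.7 ≤ 171.4 N → static; friction equals the required 148 N.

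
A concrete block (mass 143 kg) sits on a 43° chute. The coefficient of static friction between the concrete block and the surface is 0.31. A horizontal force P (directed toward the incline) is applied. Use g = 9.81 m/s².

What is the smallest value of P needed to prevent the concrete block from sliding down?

The concrete block tends to slide down (tan θ > μ_s), so at the point of impending slip friction acts up-slope at its limit: f = μ_s N.
Perpendicular to the incline: N = m g cos θ + P sin θ.
Along the incline: P cos θ + μ_s N = m g sin θ, i.e. P cos θ + μ_s (m g cos θ + P sin θ) = m g sin θ.
Solving, P (cos θ + μ_s sin θ) = m g (sin θ − μ_s cos θ), so P = 1400×0.4553/0.9428 = 677 N.

P_min ≈ 677 N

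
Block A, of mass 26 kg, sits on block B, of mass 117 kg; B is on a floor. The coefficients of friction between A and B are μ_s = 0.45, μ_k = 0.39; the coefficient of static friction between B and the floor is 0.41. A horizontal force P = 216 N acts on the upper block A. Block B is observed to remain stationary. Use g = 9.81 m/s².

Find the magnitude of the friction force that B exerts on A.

f ≈ 99.5 N

The normal force B exerts on A is simply A's weight, N₁ = 255.1 N.
Maximum static friction on A from B: μ_s N₁ = 0.45×255.1 = 114.8 N.
P = 216 N exceeds that limit, so A slips over B and the interface friction becomes kinetic: f₁ = μ_k N₁ = 0.39×255.1 = 99.5 N.
B experiences an equal 99.5 N forward from A (third law). B is in equilibrium, so the floor supplies f₂ = 99.5 N of static friction (limit μ_s(m_A+m_B)g = 575.2 N, not exceeded).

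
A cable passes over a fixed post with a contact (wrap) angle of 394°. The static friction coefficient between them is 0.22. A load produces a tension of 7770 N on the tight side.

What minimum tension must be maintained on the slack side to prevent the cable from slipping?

Capstan equation at impending slip: T_tight/T_slack = e^{μβ}.
β = 394° = 6.877 rad; e^{μβ} = e^{0.22×6.877} = 4.54.
T_slack = T_tight / e^{μβ} = 7770 / 4.54 = 1710 N.

T_min ≈ 1710 N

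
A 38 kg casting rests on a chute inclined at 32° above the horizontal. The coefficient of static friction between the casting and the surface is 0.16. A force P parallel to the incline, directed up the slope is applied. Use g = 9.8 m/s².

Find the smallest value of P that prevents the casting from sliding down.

The casting tends to slide down (tan θ > μ_s), so at the point of impending slip friction acts up-slope at its limit: f = μ_s N.
P is parallel to the surface, so N = m g cos θ = 316 N.
Along the incline: P + μ_s N = m g sin θ, so P = 197 − 0.16×316 = 147 N.

P_min ≈ 147 N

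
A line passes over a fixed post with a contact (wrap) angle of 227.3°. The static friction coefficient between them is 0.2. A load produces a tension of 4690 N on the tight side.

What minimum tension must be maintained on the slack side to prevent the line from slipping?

Capstan equation at impending slip: T_tight/T_slack = e^{μβ}.
β = 227.3° = 3.967 rad; e^{μβ} = e^{0.2×3.967} = 2.211.
T_slack = T_tight / e^{μβ} = 4690 / 2.211 = 2120 N.

T_min ≈ 2120 N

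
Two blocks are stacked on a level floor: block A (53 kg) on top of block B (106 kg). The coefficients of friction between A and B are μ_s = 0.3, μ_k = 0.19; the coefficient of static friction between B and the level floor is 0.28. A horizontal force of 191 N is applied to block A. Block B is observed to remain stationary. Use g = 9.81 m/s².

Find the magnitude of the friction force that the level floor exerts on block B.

The normal force B exerts on A is simply A's weight, N₁ = 519.9 N.
Maximum static friction on A from B: μ_s N₁ = 0.3×519.9 = 156 N.
Since P = 191 N > 156 N, A slides on B; the A–B friction is kinetic: f₁ = μ_k N₁ = 0.19×519.9 = 98.8 N.
By Newton's third law B feels 98.8 N forward from A. With B stationary, the floor's static friction on B balances it: f₂ = 98.8 N (well within μ_s(m_A+m_B)g = 436.7 N).

f ≈ 98.8 N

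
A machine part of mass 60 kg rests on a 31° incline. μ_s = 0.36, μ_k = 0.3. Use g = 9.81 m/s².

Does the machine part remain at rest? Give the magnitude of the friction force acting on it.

f ≈ 151 N

N = m g cos θ = 505 N.
Down-slope weight component: m g sin θ = 303 N.
μ_s N = 182 N.
303 > 182 N, so it slides; kinetic friction f = μ_k N = 0.3×505 = 151 N.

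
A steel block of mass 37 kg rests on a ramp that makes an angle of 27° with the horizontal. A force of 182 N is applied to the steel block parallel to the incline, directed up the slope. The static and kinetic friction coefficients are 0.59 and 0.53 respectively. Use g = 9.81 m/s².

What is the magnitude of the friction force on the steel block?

f ≈ 17.2 N (down the incline)

The normal reaction is N = m g cos θ = 323.4 N.
The friction needed for equilibrium is m g sin θ − P = 164.8 − 182 = -17.22 N, measured positive up-slope.
Maximum static friction available: μ_s N = 0.59 × 323.4 = 190.8 N.
Since |-17.22| ≤ 190.8 N, static friction is sufficient; f equals the required value, not μ_s N.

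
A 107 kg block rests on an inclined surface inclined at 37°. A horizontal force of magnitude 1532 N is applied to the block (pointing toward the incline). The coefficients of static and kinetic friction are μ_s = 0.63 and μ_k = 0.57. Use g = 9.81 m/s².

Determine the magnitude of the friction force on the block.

f ≈ 592 N (down the incline)

The horizontal push has a component P sin θ into the surface, so N = m g cos θ + P sin θ = 838.3 + 922 = 1760 N.
Parallel to the incline: P cos θ − m g sin θ = 1224 − 631.7 = 591.8 N; the friction needed to balance this is 591.8 N acting down the slope.
Maximum static friction: μ_s N = 0.63 × 1760 = 1109 N.
|f_req| = 591.8 ≤ 1109 N → the block is in equilibrium; friction equals the required value.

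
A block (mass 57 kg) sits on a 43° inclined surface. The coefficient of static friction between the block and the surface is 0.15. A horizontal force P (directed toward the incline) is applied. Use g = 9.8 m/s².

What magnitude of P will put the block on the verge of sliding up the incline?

At impending motion up the slope, friction acts down-slope at its limit: f = μ_s N.
Perpendicular to the incline: N = m g cos θ + P sin θ.
Along the incline: P cos θ = m g sin θ + μ_s N = m g sin θ + μ_s (m g cos θ + P sin θ).
Solving, P (cos θ − μ_s sin θ) = m g (sin θ + μ_s cos θ), so P = 57×9.8×(sin 43° + 0.15 cos 43°)/(cos 43° − 0.15 sin 43°) = 559×0.7917/0.6291 = 703 N.

P ≈ 703 N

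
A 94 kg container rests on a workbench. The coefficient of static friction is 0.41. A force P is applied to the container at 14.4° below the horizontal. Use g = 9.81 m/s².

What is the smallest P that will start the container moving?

P ≈ 436 N

N = m g + P sin α (the push presses the container into the workbench).
At impending slip, P cos α = μ_s N = μ_s (m g + P sin α).
Solving: P (cos α − μ_s sin α) = μ_s m g → P = 0.41×922/(cos 14.4° − 0.41 sin 14.4°) = 378/0.8666 = 436 N.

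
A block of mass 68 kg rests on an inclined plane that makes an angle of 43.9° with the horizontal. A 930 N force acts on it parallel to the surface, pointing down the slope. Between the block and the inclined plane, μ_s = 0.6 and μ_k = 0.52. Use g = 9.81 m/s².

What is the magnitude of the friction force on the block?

f ≈ 250 N (up the incline)

Normal force: N = m g cos θ = 68 × 9.81 × cos 43.9° = 480.7 N.
The friction needed for equilibrium is m g sin θ + P = 462.6 + 930 = 1393 N, measured positive up-slope.
The static-friction ceiling is μ_s N = 0.6 × 480.7 = 288.4 N.
Since |1393| > 288.4 N, static friction cannot hold it; the block slides down the incline and kinetic friction applies: f = μ_k N = 0.52 × 480.7 = 250 N.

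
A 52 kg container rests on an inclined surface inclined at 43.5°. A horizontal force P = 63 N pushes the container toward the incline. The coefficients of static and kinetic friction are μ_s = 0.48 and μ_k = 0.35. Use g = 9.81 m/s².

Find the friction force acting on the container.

Resolve perpendicular to the incline: N = m g cos θ + P sin θ = 52×9.81×cos 43.5° + 63×sin 43.5° = 413.4 N.
Along the incline, the net driving force (taking up-slope positive) is P cos θ − m g sin θ = 45.7 − 351.1 = -305.4 N, so equilibrium requires friction f = 305.4 N (up-slope).
Maximum static friction: μ_s N = 0.48 × 413.4 = 198.4 N.
|f_req| = 305.4 > 198.4 N → the container slides down the incline; f = μ_k N = 0.35 × 413.4 = 145 N.

f ≈ 145 N (up the incline)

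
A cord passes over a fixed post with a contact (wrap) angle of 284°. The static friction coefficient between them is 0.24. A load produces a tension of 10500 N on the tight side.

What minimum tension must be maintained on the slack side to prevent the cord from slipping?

Capstan equation at impending slip: T_tight/T_slack = e^{μβ}.
β = 284° = 4.957 rad; e^{μβ} = e^{0.24×4.957} = 3.286.
T_slack = T_tight / e^{μβ} = 10500 / 3.286 = 3200 N.

T_min ≈ 3200 N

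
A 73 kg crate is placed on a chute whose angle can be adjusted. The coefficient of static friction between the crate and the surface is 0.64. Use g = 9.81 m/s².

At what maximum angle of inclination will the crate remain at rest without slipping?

θ_max ≈ 32.6°

At the slip threshold, m g sin θ = μ_s · m g cos θ, so tan θ = μ_s.
θ_max = arctan(0.64) = 32.6°.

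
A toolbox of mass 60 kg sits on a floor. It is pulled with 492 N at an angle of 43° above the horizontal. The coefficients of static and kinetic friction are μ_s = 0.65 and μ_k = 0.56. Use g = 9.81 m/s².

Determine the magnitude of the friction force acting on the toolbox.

f ≈ 142 N

N = m g − P sin α = 588.6 − 492×sin 43° = 253.1 N.
For equilibrium, f = P cos α = 492×cos 43° = 359.8 N.
The static-friction limit is μ_s N = 164.5 N.
359.8 > 164.5 N → the toolbox slides; f = μ_k N = 0.56×253.1 = 142 N.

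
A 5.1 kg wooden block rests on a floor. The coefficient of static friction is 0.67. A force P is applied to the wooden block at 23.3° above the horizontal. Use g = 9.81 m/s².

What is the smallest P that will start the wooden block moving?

N = m g − P sin α (the pull lifts the wooden block).
At impending slip, P cos α = μ_s N = μ_s (m g − P sin α).
Solving: P (cos α + μ_s sin α) = μ_s m g → P = 0.67×50/(cos 23.3° + 0.67 sin 23.3°) = 33.5/1.183 = 28.3 N.

P ≈ 28.3 N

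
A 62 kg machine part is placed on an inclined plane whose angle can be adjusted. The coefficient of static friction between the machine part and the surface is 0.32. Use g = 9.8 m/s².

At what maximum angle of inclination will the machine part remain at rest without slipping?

θ_max ≈ 17.7°

At the slip threshold, m g sin θ = μ_s · m g cos θ, so tan θ = μ_s.
θ_max = arctan(0.32) = 17.7°.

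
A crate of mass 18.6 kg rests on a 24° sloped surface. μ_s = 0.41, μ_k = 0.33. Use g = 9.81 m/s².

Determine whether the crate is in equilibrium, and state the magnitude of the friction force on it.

N = m g cos θ = 167 N.
Down-slope weight component: m g sin θ = 74.2 N.
μ_s N = 68.3 N.
74.2 > 68.3 N, so it slides; kinetic friction f = μ_k N = 0.33×167 = 55 N.

f ≈ 55 N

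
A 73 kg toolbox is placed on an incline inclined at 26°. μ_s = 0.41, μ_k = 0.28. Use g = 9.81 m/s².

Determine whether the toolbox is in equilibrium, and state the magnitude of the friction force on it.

f ≈ 180 N

N = m g cos θ = 644 N.
Down-slope weight component: m g sin θ = 314 N.
μ_s N = 264 N.
314 > 264 N, so it slides; kinetic friction f = μ_k N = 0.28×644 = 180 N.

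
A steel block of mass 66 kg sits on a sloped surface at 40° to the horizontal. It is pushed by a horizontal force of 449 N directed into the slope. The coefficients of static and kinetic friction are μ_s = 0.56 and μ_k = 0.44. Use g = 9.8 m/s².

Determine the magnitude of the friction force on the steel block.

f ≈ 71.8 N (up the incline)

Resolve perpendicular to the incline: N = m g cos θ + P sin θ = 66×9.8×cos 40° + 449×sin 40° = 784.1 N.
Along the incline, the net driving force (taking up-slope positive) is P cos θ − m g sin θ = 344 − 415.8 = -71.8 N, so equilibrium requires friction f = 71.8 N (up-slope).
Maximum static friction: μ_s N = 0.56 × 784.1 = 439.1 N.
Since 71.8 N is within the 439.1 N limit, the steel block stays put and friction is exactly 71.8 N.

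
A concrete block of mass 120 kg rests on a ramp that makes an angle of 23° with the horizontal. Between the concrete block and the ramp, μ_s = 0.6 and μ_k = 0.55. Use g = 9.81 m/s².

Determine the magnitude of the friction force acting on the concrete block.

Normal force: N = m g cos θ = 120 × 9.81 × cos 23° = 1084 N.
Along the slope the weight component is m g sin θ = 460 N; friction must supply exactly this, acting up-slope.
Maximum static friction available: μ_s N = 0.6 × 1084 = 650.2 N.
Since |460| ≤ 650.2 N, the concrete block remains in static equilibrium and friction takes exactly the required value.

f ≈ 460 N (up the incline)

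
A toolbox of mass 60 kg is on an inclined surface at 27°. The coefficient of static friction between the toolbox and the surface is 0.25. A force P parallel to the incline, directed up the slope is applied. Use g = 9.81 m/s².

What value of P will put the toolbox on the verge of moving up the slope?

At impending motion up the slope, friction acts down-slope at its limit: f = μ_s N.
P is parallel to the surface, so N = m g cos θ = 524 N.
Along the incline: P = m g sin θ + μ_s N = 267 + 0.25×524 = 398 N.

P ≈ 398 N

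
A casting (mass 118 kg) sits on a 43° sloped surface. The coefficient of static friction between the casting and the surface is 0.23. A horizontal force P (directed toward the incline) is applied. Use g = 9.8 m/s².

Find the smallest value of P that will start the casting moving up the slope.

At impending motion up the slope, friction acts down-slope at its limit: f = μ_s N.
Perpendicular to the incline: N = m g cos θ + P sin θ.
Along the incline: P cos θ = m g sin θ + μ_s N = m g sin θ + μ_s (m g cos θ + P sin θ).
Solving, P (cos θ − μ_s sin θ) = m g (sin θ + μ_s cos θ), so P = 118×9.8×(sin 43° + 0.23 cos 43°)/(cos 43° − 0.23 sin 43°) = 1160×0.8502/0.5745 = 1710 N.

P ≈ 1710 N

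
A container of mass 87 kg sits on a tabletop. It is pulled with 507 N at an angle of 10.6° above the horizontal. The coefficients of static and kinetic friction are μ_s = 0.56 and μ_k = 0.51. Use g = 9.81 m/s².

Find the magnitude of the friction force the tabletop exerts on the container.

f ≈ 388 N

N = m g − P sin α = 853.5 − 507×sin 10.6° = 760.2 N.
For equilibrium, f = P cos α = 507×cos 10.6° = 498.3 N.
μ_s N = 0.56 × 760.2 = 425.7 N.
The required friction exceeds μ_s N, so the container moves and f = μ_k N = 388 N.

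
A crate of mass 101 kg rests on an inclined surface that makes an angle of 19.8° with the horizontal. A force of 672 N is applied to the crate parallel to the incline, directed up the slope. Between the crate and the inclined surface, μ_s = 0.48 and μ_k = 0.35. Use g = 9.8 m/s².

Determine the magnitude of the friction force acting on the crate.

Perpendicular to the surface, N = m g cos θ = 101·9.8·cos 19.8° = 931.3 N.
The friction needed for equilibrium is m g sin θ − P = 335.3 − 672 = -336.7 N, measured positive up-slope.
The static-friction ceiling is μ_s N = 0.48 × 931.3 = 447 N.
Since |-336.7| ≤ 447 N, static friction is sufficient; f equals the required value, not μ_s N.

f ≈ 337 N (down the incline)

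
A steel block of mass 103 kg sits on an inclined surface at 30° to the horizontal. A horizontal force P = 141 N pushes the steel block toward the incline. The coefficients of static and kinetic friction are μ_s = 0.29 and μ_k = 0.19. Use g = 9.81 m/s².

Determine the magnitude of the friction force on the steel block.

Resolve perpendicular to the incline: N = m g cos θ + P sin θ = 103×9.81×cos 30° + 141×sin 30° = 945.6 N.
Parallel to the incline: P cos θ − m g sin θ = 122.1 − 505.2 = -383.1 N; the friction needed to balance this is 383.1 N acting up the slope.
Maximum static friction: μ_s N = 0.29 × 945.6 = 274.2 N.
The required 383.1 N exceeds the static limit, so the steel block slides down-slope and f = μ_k N = 0.19×945.6 = 180 N.

f ≈ 180 N (up the incline)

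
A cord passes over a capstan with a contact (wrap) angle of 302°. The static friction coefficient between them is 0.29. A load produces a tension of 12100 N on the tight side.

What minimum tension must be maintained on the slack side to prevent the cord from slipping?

Capstan equation at impending slip: T_tight/T_slack = e^{μβ}.
β = 302° = 5.271 rad; e^{μβ} = e^{0.29×5.271} = 4.612.
T_slack = T_tight / e^{μβ} = 12100 / 4.612 = 2620 N.

T_min ≈ 2620 N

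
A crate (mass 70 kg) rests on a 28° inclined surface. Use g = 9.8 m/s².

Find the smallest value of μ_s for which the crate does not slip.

At the slip threshold m g sin θ = μ_s m g cos θ, so μ_s,min = tan θ.
μ_s,min = tan 28° = 0.532.

μ_s,min ≈ 0.532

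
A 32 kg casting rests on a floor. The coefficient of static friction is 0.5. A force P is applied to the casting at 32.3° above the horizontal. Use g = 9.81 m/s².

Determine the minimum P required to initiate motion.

N = m g − P sin α (the pull lifts the casting).
At impending slip, P cos α = μ_s N = μ_s (m g − P sin α).
Solving: P (cos α + μ_s sin α) = μ_s m g → P = 0.5×314/(cos 32.3° + 0.5 sin 32.3°) = 157/1.112 = 141 N.

P ≈ 141 N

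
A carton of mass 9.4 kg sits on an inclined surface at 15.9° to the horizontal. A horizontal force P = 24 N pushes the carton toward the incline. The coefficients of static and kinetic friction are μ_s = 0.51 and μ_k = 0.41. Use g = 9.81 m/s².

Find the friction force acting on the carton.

Resolve perpendicular to the incline: N = m g cos θ + P sin θ = 9.4×9.81×cos 15.9° + 24×sin 15.9° = 95.26 N.
Along the incline, the net driving force (taking up-slope positive) is P cos θ − m g sin θ = 23.08 − 25.26 = -2.181 N, so equilibrium requires friction f = 2.181 N (up-slope).
The limit of static friction is μ_s N = 48.58 N.
|f_req| = 2.181 ≤ 48.58 N → the carton is in equilibrium; friction equals the required value.

f ≈ 2.18 N (up the incline)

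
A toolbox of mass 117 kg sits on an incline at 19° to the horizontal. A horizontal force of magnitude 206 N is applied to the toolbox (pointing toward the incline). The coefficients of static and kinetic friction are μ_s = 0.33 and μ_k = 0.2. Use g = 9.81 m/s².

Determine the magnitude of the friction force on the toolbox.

f ≈ 179 N (up the incline)

The horizontal push has a component P sin θ into the surface, so N = m g cos θ + P sin θ = 1085 + 67.07 = 1152 N.
Along the incline, the net driving force (taking up-slope positive) is P cos θ − m g sin θ = 194.8 − 373.7 = -178.9 N, so equilibrium requires friction f = 178.9 N (up-slope).
Maximum static friction: μ_s N = 0.33 × 1152 = 380.3 N.
|f_req| = 178.9 ≤ 380.3 N → the toolbox is in equilibrium; friction equals the required value.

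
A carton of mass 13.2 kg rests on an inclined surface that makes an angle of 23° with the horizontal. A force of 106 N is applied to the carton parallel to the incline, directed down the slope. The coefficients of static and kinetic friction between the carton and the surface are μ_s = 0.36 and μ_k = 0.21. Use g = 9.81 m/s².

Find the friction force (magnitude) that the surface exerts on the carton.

f ≈ 25 N (up the incline)

Normal force: N = m g cos θ = 13.2 × 9.81 × cos 23° = 119.2 N.
For equilibrium along the incline the friction force must supply f = m g sin θ + P = 50.6 + 106 = 156.6 N (positive meaning up-slope).
The static-friction ceiling is μ_s N = 0.36 × 119.2 = 42.91 N.
|156.6| exceeds 42.91 N, so the carton slips down-slope; friction is kinetic, f = μ_k N = 0.21×119.2 = 25 N.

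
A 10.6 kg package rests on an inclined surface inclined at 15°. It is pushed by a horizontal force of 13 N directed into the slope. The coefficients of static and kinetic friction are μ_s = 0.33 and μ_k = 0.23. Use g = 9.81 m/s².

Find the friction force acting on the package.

Resolve perpendicular to the incline: N = m g cos θ + P sin θ = 10.6×9.81×cos 15° + 13×sin 15° = 103.8 N.
Parallel to the incline: P cos θ − m g sin θ = 12.56 − 26.91 = -14.36 N; the friction needed to balance this is 14.36 N acting up the slope.
Maximum static friction: μ_s N = 0.33 × 103.8 = 34.26 N.
|f_req| = 14.36 ≤ 34.26 N → the package is in equilibrium; friction equals the required value.

f ≈ 14.4 N (up the incline)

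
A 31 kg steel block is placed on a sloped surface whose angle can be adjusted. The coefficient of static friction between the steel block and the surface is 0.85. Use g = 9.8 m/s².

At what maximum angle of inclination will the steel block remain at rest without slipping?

θ_max ≈ 40.4°

At the slip threshold, m g sin θ = μ_s · m g cos θ, so tan θ = μ_s.
θ_max = arctan(0.85) = 40.4°.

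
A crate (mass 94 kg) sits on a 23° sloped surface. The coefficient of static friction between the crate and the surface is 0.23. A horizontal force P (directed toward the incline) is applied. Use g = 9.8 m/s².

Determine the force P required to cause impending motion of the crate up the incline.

P ≈ 668 N

At impending motion up the slope, friction acts down-slope at its limit: f = μ_s N.
Perpendicular to the incline: N = m g cos θ + P sin θ.
Along the incline: P cos θ = m g sin θ + μ_s N = m g sin θ + μ_s (m g cos θ + P sin θ).
Solving, P (cos θ − μ_s sin θ) = m g (sin θ + μ_s cos θ), so P = 94×9.8×(sin 23° + 0.23 cos 23°)/(cos 23° − 0.23 sin 23°) = 921×0.6024/0.8306 = 668 N.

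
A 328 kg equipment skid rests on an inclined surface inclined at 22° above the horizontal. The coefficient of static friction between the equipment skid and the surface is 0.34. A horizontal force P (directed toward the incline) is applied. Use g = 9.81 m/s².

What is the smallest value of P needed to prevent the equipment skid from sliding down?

P_min ≈ 181 N

The equipment skid tends to slide down (tan θ > μ_s), so at the point of impending slip friction acts up-slope at its limit: f = μ_s N.
Perpendicular to the incline: N = m g cos θ + P sin θ.
Along the incline: P cos θ + μ_s N = m g sin θ, i.e. P cos θ + μ_s (m g cos θ + P sin θ) = m g sin θ.
Solving, P (cos θ + μ_s sin θ) = m g (sin θ − μ_s cos θ), so P = 3220×0.05936/1.055 = 181 N.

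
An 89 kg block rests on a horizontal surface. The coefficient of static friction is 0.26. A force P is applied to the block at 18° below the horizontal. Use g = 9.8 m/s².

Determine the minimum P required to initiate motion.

N = m g + P sin α (the push presses the block into the horizontal surface).
At impending slip, P cos α = μ_s N = μ_s (m g + P sin α).
Solving: P (cos α − μ_s sin α) = μ_s m g → P = 0.26×872/(cos 18° − 0.26 sin 18°) = 227/0.8707 = 260 N.

P ≈ 260 N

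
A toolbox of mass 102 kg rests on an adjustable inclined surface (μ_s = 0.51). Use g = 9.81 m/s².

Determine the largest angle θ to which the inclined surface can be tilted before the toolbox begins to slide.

θ_max ≈ 27°

At the slip threshold, m g sin θ = μ_s · m g cos θ, so tan θ = μ_s.
θ_max = arctan(0.51) = 27°.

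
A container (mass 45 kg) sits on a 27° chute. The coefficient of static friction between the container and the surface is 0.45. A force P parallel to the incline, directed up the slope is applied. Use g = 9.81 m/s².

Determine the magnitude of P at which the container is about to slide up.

At impending motion up the slope, friction acts down-slope at its limit: f = μ_s N.
P is parallel to the surface, so N = m g cos θ = 393 N.
Along the incline: P = m g sin θ + μ_s N = 200 + 0.45×393 = 377 N.

P ≈ 377 N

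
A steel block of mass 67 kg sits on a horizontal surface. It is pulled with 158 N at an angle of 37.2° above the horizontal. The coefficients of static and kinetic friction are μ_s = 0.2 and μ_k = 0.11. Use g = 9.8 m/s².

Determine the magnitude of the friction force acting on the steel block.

The vertical component of P reduces the normal force: N = m g − P sin α = 656.6 − 95.53 = 561.1 N.
Horizontally, friction must balance P cos α = 125.9 N.
μ_s N = 0.2 × 561.1 = 112.2 N.
125.9 > 112.2 N → the steel block slides; f = μ_k N = 0.11×561.1 = 61.7 N.

f ≈ 61.7 N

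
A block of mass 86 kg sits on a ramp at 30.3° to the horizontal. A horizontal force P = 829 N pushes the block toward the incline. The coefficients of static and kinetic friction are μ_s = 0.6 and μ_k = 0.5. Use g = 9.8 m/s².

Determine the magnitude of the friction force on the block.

f ≈ 291 N (down the incline)

The horizontal push has a component P sin θ into the surface, so N = m g cos θ + P sin θ = 727.7 + 418.3 = 1146 N.
Along the incline, the net driving force (taking up-slope positive) is P cos θ − m g sin θ = 715.8 − 425.2 = 290.5 N, so equilibrium requires friction f = -290.5 N (down-slope).
Maximum static friction: μ_s N = 0.6 × 1146 = 687.6 N.
Since 290.5 N is within the 687.6 N limit, the block stays put and friction is exactly 291 N.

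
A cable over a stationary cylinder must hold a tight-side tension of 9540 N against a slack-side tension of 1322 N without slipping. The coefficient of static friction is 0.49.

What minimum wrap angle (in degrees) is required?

T₂/T₁ = e^{μβ} → β = ln(T₂/T₁)/μ.
β = ln(9540/1322)/0.49 = 1.976/0.49 = 4.033 rad.
In degrees: β = 4.033 × 180/π = 231°.

β_min ≈ 231°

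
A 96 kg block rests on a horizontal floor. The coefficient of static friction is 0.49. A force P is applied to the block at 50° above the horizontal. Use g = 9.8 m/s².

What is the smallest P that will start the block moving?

N = m g − P sin α (the pull lifts the block).
At impending slip, P cos α = μ_s N = μ_s (m g − P sin α).
Solving: P (cos α + μ_s sin α) = μ_s m g → P = 0.49×941/(cos 50° + 0.49 sin 50°) = 461/1.018 = 453 N.

P ≈ 453 N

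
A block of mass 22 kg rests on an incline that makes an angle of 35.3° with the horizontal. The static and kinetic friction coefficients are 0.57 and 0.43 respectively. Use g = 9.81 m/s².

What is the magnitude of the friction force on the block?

Normal force: N = m g cos θ = 22 × 9.81 × cos 35.3° = 176.1 N.
Along the slope the weight component is m g sin θ = 124.7 N; friction must supply exactly this, acting up-slope.
Static friction can supply at most μ_s N = 100.4 N.
Since |124.7| > 100.4 N, static friction cannot hold it; the block slides down the incline and kinetic friction applies: f = μ_k N = 0.43 × 176.1 = 75.7 N.

f ≈ 75.7 N (up the incline)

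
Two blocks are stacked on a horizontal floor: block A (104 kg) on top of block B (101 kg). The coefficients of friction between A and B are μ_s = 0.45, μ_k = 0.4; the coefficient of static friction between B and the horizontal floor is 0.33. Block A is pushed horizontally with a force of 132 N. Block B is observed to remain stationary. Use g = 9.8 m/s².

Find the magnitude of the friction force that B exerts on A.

f ≈ 132 N

Normal force at the A–B interface: N₁ = m_A g = 1019 N.
Maximum static friction on A from B: μ_s N₁ = 0.45×1019 = 458.6 N.
Since P = 132 N ≤ 458.6 N, A does not slip on B; friction on A equals P = 132 N.
By Newton's third law B feels 132 N forward from A. With B stationary, the floor's static friction on B balances it: f₂ = 132 N (well within μ_s(m_A+m_B)g = 663 N).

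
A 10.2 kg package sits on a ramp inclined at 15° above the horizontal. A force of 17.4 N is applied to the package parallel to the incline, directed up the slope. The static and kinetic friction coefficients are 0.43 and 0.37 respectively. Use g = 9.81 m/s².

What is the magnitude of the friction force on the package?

f ≈ 8.5 N (up the incline)

Perpendicular to the surface, N = m g cos θ = 10.2·9.81·cos 15° = 96.65 N.
Parallel to the incline, ΣF = 0 gives f = m g sin θ − P = 25.9 − 17.4 = 8.498 N (up-slope positive).
The static-friction ceiling is μ_s N = 0.43 × 96.65 = 41.56 N.
Since |8.498| ≤ 41.56 N, static friction is sufficient; f equals the required value, not μ_s N.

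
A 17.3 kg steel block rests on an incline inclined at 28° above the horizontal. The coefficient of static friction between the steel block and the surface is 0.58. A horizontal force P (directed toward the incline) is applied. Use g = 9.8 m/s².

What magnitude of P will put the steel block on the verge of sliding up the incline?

P ≈ 273 N

At impending motion up the slope, friction acts down-slope at its limit: f = μ_s N.
Perpendicular to the incline: N = m g cos θ + P sin θ.
Along the incline: P cos θ = m g sin θ + μ_s N = m g sin θ + μ_s (m g cos θ + P sin θ).
Solving, P (cos θ − μ_s sin θ) = m g (sin θ + μ_s cos θ), so P = 17.3×9.8×(sin 28° + 0.58 cos 28°)/(cos 28° − 0.58 sin 28°) = 170×0.9816/0.6107 = 273 N.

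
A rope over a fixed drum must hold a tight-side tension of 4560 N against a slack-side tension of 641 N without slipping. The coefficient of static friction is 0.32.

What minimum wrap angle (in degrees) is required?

T₂/T₁ = e^{μβ} → β = ln(T₂/T₁)/μ.
β = ln(4560/641)/0.32 = 1.962/0.32 = 6.131 rad.
In degrees: β = 6.131 × 180/π = 351°.

β_min ≈ 351°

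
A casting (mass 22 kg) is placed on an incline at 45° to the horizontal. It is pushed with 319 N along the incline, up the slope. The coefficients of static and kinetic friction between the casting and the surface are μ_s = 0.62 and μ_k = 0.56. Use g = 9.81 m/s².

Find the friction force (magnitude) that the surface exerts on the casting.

f ≈ 85.5 N (down the incline)

Perpendicular to the surface, N = m g cos θ = 22·9.81·cos 45° = 152.6 N.
The friction needed for equilibrium is m g sin θ − P = 152.6 − 319 = -166.4 N, measured positive up-slope.
Maximum static friction available: μ_s N = 0.62 × 152.6 = 94.62 N.
|-166.4| exceeds 94.62 N, so the casting slips up-slope; friction is kinetic, f = μ_k N = 0.56×152.6 = 85.5 N.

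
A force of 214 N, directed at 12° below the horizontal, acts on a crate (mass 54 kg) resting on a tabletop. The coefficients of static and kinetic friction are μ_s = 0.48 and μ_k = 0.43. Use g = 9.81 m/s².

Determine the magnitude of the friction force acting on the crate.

N = m g + P sin α = 529.7 + 214×sin 12° = 574.2 N.
The horizontal driving force is P cos α = 209.3 N, so equilibrium needs friction f = 209.3 N.
The static-friction limit is μ_s N = 275.6 N.
Since 209.3 N does not exceed the limit, the crate stays at rest and f = 209 N.

f ≈ 209 N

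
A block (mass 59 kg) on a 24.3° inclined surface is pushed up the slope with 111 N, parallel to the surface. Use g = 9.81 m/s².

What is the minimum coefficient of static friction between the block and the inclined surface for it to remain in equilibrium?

N = m g cos θ = 527.5 N.
Friction must make up the shortfall along the incline: f = m g sin θ − P = 238.2 − 111 = 127.2 N.
At the threshold f = μ_s N, so μ_s,min = 127.2/527.5 = 0.241.

μ_s,min ≈ 0.241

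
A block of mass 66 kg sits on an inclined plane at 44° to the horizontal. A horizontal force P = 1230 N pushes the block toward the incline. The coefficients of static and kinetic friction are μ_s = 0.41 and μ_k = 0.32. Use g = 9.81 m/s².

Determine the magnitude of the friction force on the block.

Normal direction: N = m g cos θ + P sin θ = 1320 N.
Parallel to the incline: P cos θ − m g sin θ = 884.8 − 449.8 = 435 N; the friction needed to balance this is 435 N acting down the slope.
The limit of static friction is μ_s N = 541.3 N.
Since 435 N is within the 541.3 N limit, the block stays put and friction is exactly 435 N.

f ≈ 435 N (down the incline)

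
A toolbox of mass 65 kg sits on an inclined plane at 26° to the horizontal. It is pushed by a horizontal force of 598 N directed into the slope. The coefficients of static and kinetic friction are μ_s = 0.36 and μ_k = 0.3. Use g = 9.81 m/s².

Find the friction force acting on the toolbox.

Resolve perpendicular to the incline: N = m g cos θ + P sin θ = 65×9.81×cos 26° + 598×sin 26° = 835.3 N.
Along the incline, the net driving force (taking up-slope positive) is P cos θ − m g sin θ = 537.5 − 279.5 = 258 N, so equilibrium requires friction f = -258 N (down-slope).
The limit of static friction is μ_s N = 300.7 N.
Since 258 N is within the 300.7 N limit, the toolbox stays put and friction is exactly 258 N.

f ≈ 258 N (down the incline)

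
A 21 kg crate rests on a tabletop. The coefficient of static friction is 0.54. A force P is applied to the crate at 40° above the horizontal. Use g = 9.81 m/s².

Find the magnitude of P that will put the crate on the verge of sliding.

P ≈ 99.9 N

N = m g − P sin α (the pull lifts the crate).
At impending slip, P cos α = μ_s N = μ_s (m g − P sin α).
Solving: P (cos α + μ_s sin α) = μ_s m g → P = 0.54×206/(cos 40° + 0.54 sin 40°) = 111/1.113 = 99.9 N.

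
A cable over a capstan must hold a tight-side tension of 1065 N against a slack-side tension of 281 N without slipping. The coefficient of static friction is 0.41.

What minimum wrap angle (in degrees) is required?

β_min ≈ 186°

T₂/T₁ = e^{μβ} → β = ln(T₂/T₁)/μ.
β = ln(1065/281)/0.41 = 1.332/0.41 = 3.25 rad.
In degrees: β = 3.25 × 180/π = 186°.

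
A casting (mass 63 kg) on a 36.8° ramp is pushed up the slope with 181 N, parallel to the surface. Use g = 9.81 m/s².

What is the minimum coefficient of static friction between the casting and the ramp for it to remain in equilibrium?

N = m g cos θ = 494.9 N.
Friction must make up the shortfall along the incline: f = m g sin θ − P = 370.2 − 181 = 189.2 N.
At the threshold f = μ_s N, so μ_s,min = 189.2/494.9 = 0.382.

μ_s,min ≈ 0.382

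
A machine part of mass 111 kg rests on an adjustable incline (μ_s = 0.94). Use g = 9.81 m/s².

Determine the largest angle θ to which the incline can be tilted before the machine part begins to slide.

θ_max ≈ 43.2°

At the slip threshold, m g sin θ = μ_s · m g cos θ, so tan θ = μ_s.
θ_max = arctan(0.94) = 43.2°.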